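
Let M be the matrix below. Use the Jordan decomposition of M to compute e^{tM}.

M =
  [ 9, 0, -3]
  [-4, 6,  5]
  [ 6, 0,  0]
e^{tM} =
  [2*exp(6*t) - exp(3*t), 0, -exp(6*t) + exp(3*t)]
  [2*t*exp(6*t) - 2*exp(6*t) + 2*exp(3*t), exp(6*t), -t*exp(6*t) + 2*exp(6*t) - 2*exp(3*t)]
  [2*exp(6*t) - 2*exp(3*t), 0, -exp(6*t) + 2*exp(3*t)]

Strategy: write M = P · J · P⁻¹ where J is a Jordan canonical form, so e^{tM} = P · e^{tJ} · P⁻¹, and e^{tJ} can be computed block-by-block.

M has Jordan form
J =
  [3, 0, 0]
  [0, 6, 1]
  [0, 0, 6]
(up to reordering of blocks).

Per-block formulas:
  For a 1×1 block at λ = 3: exp(t · [3]) = [e^(3t)].
  For a 2×2 Jordan block J_2(6): exp(t · J_2(6)) = e^(6t)·(I + t·N), where N is the 2×2 nilpotent shift.

After assembling e^{tJ} and conjugating by P, we get:

e^{tM} =
  [2*exp(6*t) - exp(3*t), 0, -exp(6*t) + exp(3*t)]
  [2*t*exp(6*t) - 2*exp(6*t) + 2*exp(3*t), exp(6*t), -t*exp(6*t) + 2*exp(6*t) - 2*exp(3*t)]
  [2*exp(6*t) - 2*exp(3*t), 0, -exp(6*t) + 2*exp(3*t)]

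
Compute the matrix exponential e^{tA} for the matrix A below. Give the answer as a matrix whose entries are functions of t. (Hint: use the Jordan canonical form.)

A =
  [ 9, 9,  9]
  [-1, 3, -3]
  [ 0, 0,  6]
e^{tA} =
  [3*t*exp(6*t) + exp(6*t), 9*t*exp(6*t), 9*t*exp(6*t)]
  [-t*exp(6*t), -3*t*exp(6*t) + exp(6*t), -3*t*exp(6*t)]
  [0, 0, exp(6*t)]

Strategy: write A = P · J · P⁻¹ where J is a Jordan canonical form, so e^{tA} = P · e^{tJ} · P⁻¹, and e^{tJ} can be computed block-by-block.

A has Jordan form
J =
  [6, 1, 0]
  [0, 6, 0]
  [0, 0, 6]
(up to reordering of blocks).

Per-block formulas:
  For a 2×2 Jordan block J_2(6): exp(t · J_2(6)) = e^(6t)·(I + t·N), where N is the 2×2 nilpotent shift.
  For a 1×1 block at λ = 6: exp(t · [6]) = [e^(6t)].

After assembling e^{tJ} and conjugating by P, we get:

e^{tA} =
  [3*t*exp(6*t) + exp(6*t), 9*t*exp(6*t), 9*t*exp(6*t)]
  [-t*exp(6*t), -3*t*exp(6*t) + exp(6*t), -3*t*exp(6*t)]
  [0, 0, exp(6*t)]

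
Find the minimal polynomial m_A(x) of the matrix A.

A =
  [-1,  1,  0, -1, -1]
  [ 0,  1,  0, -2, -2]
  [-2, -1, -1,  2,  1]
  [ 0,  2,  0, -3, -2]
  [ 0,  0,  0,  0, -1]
x^2 + 2*x + 1

The characteristic polynomial is χ_A(x) = (x + 1)^5, so the eigenvalues are known. The minimal polynomial is
  m_A(x) = Π_λ (x − λ)^{k_λ}
where k_λ is the size of the *largest* Jordan block for λ (equivalently, the smallest k with (A − λI)^k v = 0 for every generalised eigenvector v of λ).

  λ = -1: largest Jordan block has size 2, contributing (x + 1)^2

So m_A(x) = (x + 1)^2 = x^2 + 2*x + 1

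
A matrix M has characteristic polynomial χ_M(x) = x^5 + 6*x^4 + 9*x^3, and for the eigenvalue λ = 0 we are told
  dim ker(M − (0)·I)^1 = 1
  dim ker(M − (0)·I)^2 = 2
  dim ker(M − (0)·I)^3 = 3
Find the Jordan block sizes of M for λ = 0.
Block sizes for λ = 0: [3]

From the dimensions of kernels of powers, the number of Jordan blocks of size at least j is d_j − d_{j−1} where d_j = dim ker(N^j) (with d_0 = 0). Computing the differences gives [1, 1, 1].
The number of blocks of size exactly k is (#blocks of size ≥ k) − (#blocks of size ≥ k + 1), so the partition is: 1 block(s) of size 3.
In nonincreasing order the block sizes are [3].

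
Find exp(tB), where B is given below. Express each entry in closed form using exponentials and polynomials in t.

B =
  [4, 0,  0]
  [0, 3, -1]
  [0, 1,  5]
e^{tB} =
  [exp(4*t), 0, 0]
  [0, -t*exp(4*t) + exp(4*t), -t*exp(4*t)]
  [0, t*exp(4*t), t*exp(4*t) + exp(4*t)]

Strategy: write B = P · J · P⁻¹ where J is a Jordan canonical form, so e^{tB} = P · e^{tJ} · P⁻¹, and e^{tJ} can be computed block-by-block.

B has Jordan form
J =
  [4, 1, 0]
  [0, 4, 0]
  [0, 0, 4]
(up to reordering of blocks).

Per-block formulas:
  For a 1×1 block at λ = 4: exp(t · [4]) = [e^(4t)].
  For a 2×2 Jordan block J_2(4): exp(t · J_2(4)) = e^(4t)·(I + t·N), where N is the 2×2 nilpotent shift.

After assembling e^{tJ} and conjugating by P, we get:

e^{tB} =
  [exp(4*t), 0, 0]
  [0, -t*exp(4*t) + exp(4*t), -t*exp(4*t)]
  [0, t*exp(4*t), t*exp(4*t) + exp(4*t)]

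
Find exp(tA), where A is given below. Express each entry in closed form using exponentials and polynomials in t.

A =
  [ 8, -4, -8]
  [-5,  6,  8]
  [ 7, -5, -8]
e^{tA} =
  [6*t*exp(2*t) + exp(2*t), -4*t*exp(2*t), -8*t*exp(2*t)]
  [3*t^2*exp(2*t) - 5*t*exp(2*t), -2*t^2*exp(2*t) + 4*t*exp(2*t) + exp(2*t), -4*t^2*exp(2*t) + 8*t*exp(2*t)]
  [-3*t^2*exp(2*t)/2 + 7*t*exp(2*t), t^2*exp(2*t) - 5*t*exp(2*t), 2*t^2*exp(2*t) - 10*t*exp(2*t) + exp(2*t)]

Strategy: write A = P · J · P⁻¹ where J is a Jordan canonical form, so e^{tA} = P · e^{tJ} · P⁻¹, and e^{tJ} can be computed block-by-block.

A has Jordan form
J =
  [2, 1, 0]
  [0, 2, 1]
  [0, 0, 2]
(up to reordering of blocks).

Per-block formulas:
  For a 3×3 Jordan block J_3(2): exp(t · J_3(2)) = e^(2t)·(I + t·N + (t^2/2)·N^2), where N is the 3×3 nilpotent shift.

After assembling e^{tJ} and conjugating by P, we get:

e^{tA} =
  [6*t*exp(2*t) + exp(2*t), -4*t*exp(2*t), -8*t*exp(2*t)]
  [3*t^2*exp(2*t) - 5*t*exp(2*t), -2*t^2*exp(2*t) + 4*t*exp(2*t) + exp(2*t), -4*t^2*exp(2*t) + 8*t*exp(2*t)]
  [-3*t^2*exp(2*t)/2 + 7*t*exp(2*t), t^2*exp(2*t) - 5*t*exp(2*t), 2*t^2*exp(2*t) - 10*t*exp(2*t) + exp(2*t)]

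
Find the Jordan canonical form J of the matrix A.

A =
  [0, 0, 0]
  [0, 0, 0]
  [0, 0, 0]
J_1(0) ⊕ J_1(0) ⊕ J_1(0)

The characteristic polynomial is
  det(x·I − A) = x^3

Eigenvalues and multiplicities (the geometric multiplicity of λ is n − rank(A − λI), which equals the number of Jordan blocks for λ):
  λ = 0: algebraic multiplicity = 3, geometric multiplicity = 3

Determining the block sizes for each eigenvalue:
  λ = 0: gm = am = 3, so every block has size 1 → block sizes [1, 1, 1]

Assembling the blocks gives a Jordan form
J =
  [0, 0, 0]
  [0, 0, 0]
  [0, 0, 0]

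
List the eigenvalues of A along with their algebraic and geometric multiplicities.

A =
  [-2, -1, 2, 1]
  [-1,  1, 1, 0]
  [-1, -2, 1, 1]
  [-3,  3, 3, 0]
λ = 0: alg = 4, geom = 2

Step 1 — factor the characteristic polynomial to read off the algebraic multiplicities:
  χ_A(x) = x^4

Step 2 — compute geometric multiplicities via the rank-nullity identity g(λ) = n − rank(A − λI):
  rank(A − (0)·I) = 2, so dim ker(A − (0)·I) = n − 2 = 2

Summary:
  λ = 0: algebraic multiplicity = 4, geometric multiplicity = 2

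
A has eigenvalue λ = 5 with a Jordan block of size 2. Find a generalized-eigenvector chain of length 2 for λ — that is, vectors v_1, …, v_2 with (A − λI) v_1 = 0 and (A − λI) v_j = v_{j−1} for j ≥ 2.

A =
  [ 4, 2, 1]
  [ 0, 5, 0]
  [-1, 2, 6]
A Jordan chain for λ = 5 of length 2:
v_1 = (-1, 0, -1)ᵀ
v_2 = (1, 0, 0)ᵀ

Let N = A − (5)·I. We want v_2 with N^2 v_2 = 0 but N^1 v_2 ≠ 0; then v_{j-1} := N · v_j for j = 2, …, 2.

Pick v_2 = (1, 0, 0)ᵀ.
Then v_1 = N · v_2 = (-1, 0, -1)ᵀ.

Sanity check: (A − (5)·I) v_1 = (0, 0, 0)ᵀ = 0. ✓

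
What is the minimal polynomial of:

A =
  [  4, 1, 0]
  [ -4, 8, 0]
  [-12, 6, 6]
x^2 - 12*x + 36

The characteristic polynomial is χ_A(x) = (x - 6)^3, so the eigenvalues are known. The minimal polynomial is
  m_A(x) = Π_λ (x − λ)^{k_λ}
where k_λ is the size of the *largest* Jordan block for λ (equivalently, the smallest k with (A − λI)^k v = 0 for every generalised eigenvector v of λ).

  λ = 6: largest Jordan block has size 2, contributing (x − 6)^2

So m_A(x) = (x - 6)^2 = x^2 - 12*x + 36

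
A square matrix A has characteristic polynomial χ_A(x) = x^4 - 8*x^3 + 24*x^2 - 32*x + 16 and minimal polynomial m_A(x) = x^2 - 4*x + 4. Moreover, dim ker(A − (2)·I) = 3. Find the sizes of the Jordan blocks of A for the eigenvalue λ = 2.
Block sizes for λ = 2: [2, 1, 1]

Step 1 — from the characteristic polynomial, algebraic multiplicity of λ = 2 is 4. From dim ker(A − (2)·I) = 3, there are exactly 3 Jordan blocks for λ = 2.
Step 2 — from the minimal polynomial, the factor (x − 2)^2 tells us the largest block for λ = 2 has size 2.
Step 3 — with total size 4, 3 blocks, and largest block 2, the block sizes (in nonincreasing order) are [2, 1, 1].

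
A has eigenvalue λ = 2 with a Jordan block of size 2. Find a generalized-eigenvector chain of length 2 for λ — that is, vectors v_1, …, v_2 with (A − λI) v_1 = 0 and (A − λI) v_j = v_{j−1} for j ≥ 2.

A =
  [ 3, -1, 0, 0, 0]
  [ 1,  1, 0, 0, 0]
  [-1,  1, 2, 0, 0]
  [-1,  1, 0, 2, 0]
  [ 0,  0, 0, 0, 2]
A Jordan chain for λ = 2 of length 2:
v_1 = (1, 1, -1, -1, 0)ᵀ
v_2 = (1, 0, 0, 0, 0)ᵀ

Let N = A − (2)·I. We want v_2 with N^2 v_2 = 0 but N^1 v_2 ≠ 0; then v_{j-1} := N · v_j for j = 2, …, 2.

Pick v_2 = (1, 0, 0, 0, 0)ᵀ.
Then v_1 = N · v_2 = (1, 1, -1, -1, 0)ᵀ.

Sanity check: (A − (2)·I) v_1 = (0, 0, 0, 0, 0)ᵀ = 0. ✓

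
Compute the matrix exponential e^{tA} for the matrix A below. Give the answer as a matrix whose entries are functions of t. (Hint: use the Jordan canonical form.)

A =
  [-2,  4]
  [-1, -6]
e^{tA} =
  [2*t*exp(-4*t) + exp(-4*t), 4*t*exp(-4*t)]
  [-t*exp(-4*t), -2*t*exp(-4*t) + exp(-4*t)]

Strategy: write A = P · J · P⁻¹ where J is a Jordan canonical form, so e^{tA} = P · e^{tJ} · P⁻¹, and e^{tJ} can be computed block-by-block.

A has Jordan form
J =
  [-4,  1]
  [ 0, -4]
(up to reordering of blocks).

Per-block formulas:
  For a 2×2 Jordan block J_2(-4): exp(t · J_2(-4)) = e^(-4t)·(I + t·N), where N is the 2×2 nilpotent shift.

After assembling e^{tJ} and conjugating by P, we get:

e^{tA} =
  [2*t*exp(-4*t) + exp(-4*t), 4*t*exp(-4*t)]
  [-t*exp(-4*t), -2*t*exp(-4*t) + exp(-4*t)]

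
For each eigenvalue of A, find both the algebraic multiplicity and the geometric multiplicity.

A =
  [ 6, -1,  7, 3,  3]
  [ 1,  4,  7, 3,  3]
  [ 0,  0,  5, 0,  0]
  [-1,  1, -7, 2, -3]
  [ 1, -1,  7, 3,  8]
λ = 5: alg = 5, geom = 4

Step 1 — factor the characteristic polynomial to read off the algebraic multiplicities:
  χ_A(x) = (x - 5)^5

Step 2 — compute geometric multiplicities via the rank-nullity identity g(λ) = n − rank(A − λI):
  rank(A − (5)·I) = 1, so dim ker(A − (5)·I) = n − 1 = 4

Summary:
  λ = 5: algebraic multiplicity = 5, geometric multiplicity = 4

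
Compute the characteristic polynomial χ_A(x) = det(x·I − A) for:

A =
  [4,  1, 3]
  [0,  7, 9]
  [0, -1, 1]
x^3 - 12*x^2 + 48*x - 64

Expanding det(x·I − A) (e.g. by cofactor expansion or by noting that A is similar to its Jordan form J, which has the same characteristic polynomial as A) gives
  χ_A(x) = x^3 - 12*x^2 + 48*x - 64
which factors as (x - 4)^3. The eigenvalues (with algebraic multiplicities) are λ = 4 with multiplicity 3.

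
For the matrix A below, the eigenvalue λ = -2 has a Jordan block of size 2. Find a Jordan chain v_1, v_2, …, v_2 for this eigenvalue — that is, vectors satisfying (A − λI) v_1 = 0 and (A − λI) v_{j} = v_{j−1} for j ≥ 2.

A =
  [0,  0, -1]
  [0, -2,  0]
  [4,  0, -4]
A Jordan chain for λ = -2 of length 2:
v_1 = (2, 0, 4)ᵀ
v_2 = (1, 0, 0)ᵀ

Let N = A − (-2)·I. We want v_2 with N^2 v_2 = 0 but N^1 v_2 ≠ 0; then v_{j-1} := N · v_j for j = 2, …, 2.

Pick v_2 = (1, 0, 0)ᵀ.
Then v_1 = N · v_2 = (2, 0, 4)ᵀ.

Sanity check: (A − (-2)·I) v_1 = (0, 0, 0)ᵀ = 0. ✓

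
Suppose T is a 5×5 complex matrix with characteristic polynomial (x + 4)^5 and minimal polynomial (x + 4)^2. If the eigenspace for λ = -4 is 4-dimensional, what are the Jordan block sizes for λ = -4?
Block sizes for λ = -4: [2, 1, 1, 1]

Step 1 — from the characteristic polynomial, algebraic multiplicity of λ = -4 is 5. From dim ker(T − (-4)·I) = 4, there are exactly 4 Jordan blocks for λ = -4.
Step 2 — from the minimal polynomial, the factor (x + 4)^2 tells us the largest block for λ = -4 has size 2.
Step 3 — with total size 5, 4 blocks, and largest block 2, the block sizes (in nonincreasing order) are [2, 1, 1, 1].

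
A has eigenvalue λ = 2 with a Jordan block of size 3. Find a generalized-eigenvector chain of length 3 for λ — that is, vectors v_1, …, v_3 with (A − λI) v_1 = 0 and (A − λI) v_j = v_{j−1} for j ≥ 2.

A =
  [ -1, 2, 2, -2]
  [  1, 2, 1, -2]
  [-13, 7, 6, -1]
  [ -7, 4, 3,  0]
A Jordan chain for λ = 2 of length 3:
v_1 = (0, 1, -2, -1)ᵀ
v_2 = (2, 0, 7, 4)ᵀ
v_3 = (0, 1, 0, 0)ᵀ

Let N = A − (2)·I. We want v_3 with N^3 v_3 = 0 but N^2 v_3 ≠ 0; then v_{j-1} := N · v_j for j = 3, …, 2.

Pick v_3 = (0, 1, 0, 0)ᵀ.
Then v_2 = N · v_3 = (2, 0, 7, 4)ᵀ.
Then v_1 = N · v_2 = (0, 1, -2, -1)ᵀ.

Sanity check: (A − (2)·I) v_1 = (0, 0, 0, 0)ᵀ = 0. ✓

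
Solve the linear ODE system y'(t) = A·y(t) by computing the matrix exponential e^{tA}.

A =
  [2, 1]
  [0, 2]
e^{tA} =
  [exp(2*t), t*exp(2*t)]
  [0, exp(2*t)]

Strategy: write A = P · J · P⁻¹ where J is a Jordan canonical form, so e^{tA} = P · e^{tJ} · P⁻¹, and e^{tJ} can be computed block-by-block.

A has Jordan form
J =
  [2, 1]
  [0, 2]
(up to reordering of blocks).

Per-block formulas:
  For a 2×2 Jordan block J_2(2): exp(t · J_2(2)) = e^(2t)·(I + t·N), where N is the 2×2 nilpotent shift.

After assembling e^{tJ} and conjugating by P, we get:

e^{tA} =
  [exp(2*t), t*exp(2*t)]
  [0, exp(2*t)]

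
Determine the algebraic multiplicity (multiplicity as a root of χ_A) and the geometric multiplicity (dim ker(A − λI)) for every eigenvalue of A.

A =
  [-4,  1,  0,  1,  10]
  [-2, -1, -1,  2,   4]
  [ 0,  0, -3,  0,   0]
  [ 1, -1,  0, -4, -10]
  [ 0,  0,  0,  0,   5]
λ = -3: alg = 4, geom = 2; λ = 5: alg = 1, geom = 1

Step 1 — factor the characteristic polynomial to read off the algebraic multiplicities:
  χ_A(x) = (x - 5)*(x + 3)^4

Step 2 — compute geometric multiplicities via the rank-nullity identity g(λ) = n − rank(A − λI):
  rank(A − (-3)·I) = 3, so dim ker(A − (-3)·I) = n − 3 = 2
  rank(A − (5)·I) = 4, so dim ker(A − (5)·I) = n − 4 = 1

Summary:
  λ = -3: algebraic multiplicity = 4, geometric multiplicity = 2
  λ = 5: algebraic multiplicity = 1, geometric multiplicity = 1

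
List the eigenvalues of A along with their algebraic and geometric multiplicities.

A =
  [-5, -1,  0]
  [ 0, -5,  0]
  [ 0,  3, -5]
λ = -5: alg = 3, geom = 2

Step 1 — factor the characteristic polynomial to read off the algebraic multiplicities:
  χ_A(x) = (x + 5)^3

Step 2 — compute geometric multiplicities via the rank-nullity identity g(λ) = n − rank(A − λI):
  rank(A − (-5)·I) = 1, so dim ker(A − (-5)·I) = n − 1 = 2

Summary:
  λ = -5: algebraic multiplicity = 3, geometric multiplicity = 2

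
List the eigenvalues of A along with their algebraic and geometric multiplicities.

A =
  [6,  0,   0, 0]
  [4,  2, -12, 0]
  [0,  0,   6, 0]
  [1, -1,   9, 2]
λ = 2: alg = 2, geom = 1; λ = 6: alg = 2, geom = 2

Step 1 — factor the characteristic polynomial to read off the algebraic multiplicities:
  χ_A(x) = (x - 6)^2*(x - 2)^2

Step 2 — compute geometric multiplicities via the rank-nullity identity g(λ) = n − rank(A − λI):
  rank(A − (2)·I) = 3, so dim ker(A − (2)·I) = n − 3 = 1
  rank(A − (6)·I) = 2, so dim ker(A − (6)·I) = n − 2 = 2

Summary:
  λ = 2: algebraic multiplicity = 2, geometric multiplicity = 1
  λ = 6: algebraic multiplicity = 2, geometric multiplicity = 2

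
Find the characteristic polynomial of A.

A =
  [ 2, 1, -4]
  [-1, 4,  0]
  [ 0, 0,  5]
x^3 - 11*x^2 + 39*x - 45

Expanding det(x·I − A) (e.g. by cofactor expansion or by noting that A is similar to its Jordan form J, which has the same characteristic polynomial as A) gives
  χ_A(x) = x^3 - 11*x^2 + 39*x - 45
which factors as (x - 5)*(x - 3)^2. The eigenvalues (with algebraic multiplicities) are λ = 3 with multiplicity 2, λ = 5 with multiplicity 1.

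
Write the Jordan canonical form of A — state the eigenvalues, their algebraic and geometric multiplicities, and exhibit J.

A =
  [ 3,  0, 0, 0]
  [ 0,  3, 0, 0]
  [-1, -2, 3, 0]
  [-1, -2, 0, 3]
J_2(3) ⊕ J_1(3) ⊕ J_1(3)

The characteristic polynomial is
  det(x·I − A) = x^4 - 12*x^3 + 54*x^2 - 108*x + 81 = (x - 3)^4

Eigenvalues and multiplicities (the geometric multiplicity of λ is n − rank(A − λI), which equals the number of Jordan blocks for λ):
  λ = 3: algebraic multiplicity = 4, geometric multiplicity = 3

Determining the block sizes for each eigenvalue:
  λ = 3: 3 blocks summing to 4 forces exactly one block of size 2 and the rest size 1 → block sizes [2, 1, 1]

Assembling the blocks gives a Jordan form
J =
  [3, 1, 0, 0]
  [0, 3, 0, 0]
  [0, 0, 3, 0]
  [0, 0, 0, 3]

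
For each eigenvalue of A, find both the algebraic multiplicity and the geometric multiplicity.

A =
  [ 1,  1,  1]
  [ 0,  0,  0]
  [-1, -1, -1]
λ = 0: alg = 3, geom = 2

Step 1 — factor the characteristic polynomial to read off the algebraic multiplicities:
  χ_A(x) = x^3

Step 2 — compute geometric multiplicities via the rank-nullity identity g(λ) = n − rank(A − λI):
  rank(A − (0)·I) = 1, so dim ker(A − (0)·I) = n − 1 = 2

Summary:
  λ = 0: algebraic multiplicity = 3, geometric multiplicity = 2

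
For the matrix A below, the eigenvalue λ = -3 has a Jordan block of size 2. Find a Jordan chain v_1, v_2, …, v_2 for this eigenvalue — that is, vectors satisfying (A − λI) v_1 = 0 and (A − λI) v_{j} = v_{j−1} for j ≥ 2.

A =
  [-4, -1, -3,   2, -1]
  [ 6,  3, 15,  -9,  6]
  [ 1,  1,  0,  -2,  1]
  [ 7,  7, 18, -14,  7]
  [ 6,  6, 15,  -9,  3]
A Jordan chain for λ = -3 of length 2:
v_1 = (1, 0, -1, -1, 0)ᵀ
v_2 = (5, 0, -2, 0, 0)ᵀ

Let N = A − (-3)·I. We want v_2 with N^2 v_2 = 0 but N^1 v_2 ≠ 0; then v_{j-1} := N · v_j for j = 2, …, 2.

Pick v_2 = (5, 0, -2, 0, 0)ᵀ.
Then v_1 = N · v_2 = (1, 0, -1, -1, 0)ᵀ.

Sanity check: (A − (-3)·I) v_1 = (0, 0, 0, 0, 0)ᵀ = 0. ✓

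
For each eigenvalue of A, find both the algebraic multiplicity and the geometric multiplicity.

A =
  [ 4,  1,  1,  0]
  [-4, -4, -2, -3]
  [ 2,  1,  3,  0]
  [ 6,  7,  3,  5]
λ = 2: alg = 4, geom = 2

Step 1 — factor the characteristic polynomial to read off the algebraic multiplicities:
  χ_A(x) = (x - 2)^4

Step 2 — compute geometric multiplicities via the rank-nullity identity g(λ) = n − rank(A − λI):
  rank(A − (2)·I) = 2, so dim ker(A − (2)·I) = n − 2 = 2

Summary:
  λ = 2: algebraic multiplicity = 4, geometric multiplicity = 2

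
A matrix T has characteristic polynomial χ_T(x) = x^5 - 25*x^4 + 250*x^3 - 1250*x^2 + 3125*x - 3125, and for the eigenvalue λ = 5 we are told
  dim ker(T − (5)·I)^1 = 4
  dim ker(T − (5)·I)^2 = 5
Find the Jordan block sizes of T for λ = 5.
Block sizes for λ = 5: [2, 1, 1, 1]

From the dimensions of kernels of powers, the number of Jordan blocks of size at least j is d_j − d_{j−1} where d_j = dim ker(N^j) (with d_0 = 0). Computing the differences gives [4, 1].
The number of blocks of size exactly k is (#blocks of size ≥ k) − (#blocks of size ≥ k + 1), so the partition is: 3 block(s) of size 1, 1 block(s) of size 2.
In nonincreasing order the block sizes are [2, 1, 1, 1].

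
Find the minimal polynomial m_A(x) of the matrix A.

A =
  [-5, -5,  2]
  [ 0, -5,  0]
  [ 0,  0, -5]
x^2 + 10*x + 25

The characteristic polynomial is χ_A(x) = (x + 5)^3, so the eigenvalues are known. The minimal polynomial is
  m_A(x) = Π_λ (x − λ)^{k_λ}
where k_λ is the size of the *largest* Jordan block for λ (equivalently, the smallest k with (A − λI)^k v = 0 for every generalised eigenvector v of λ).

  λ = -5: largest Jordan block has size 2, contributing (x + 5)^2

So m_A(x) = (x + 5)^2 = x^2 + 10*x + 25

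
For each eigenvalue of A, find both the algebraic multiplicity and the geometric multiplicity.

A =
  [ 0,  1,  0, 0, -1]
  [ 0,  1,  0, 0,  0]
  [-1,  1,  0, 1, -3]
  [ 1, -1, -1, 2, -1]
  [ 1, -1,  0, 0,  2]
λ = 1: alg = 5, geom = 3

Step 1 — factor the characteristic polynomial to read off the algebraic multiplicities:
  χ_A(x) = (x - 1)^5

Step 2 — compute geometric multiplicities via the rank-nullity identity g(λ) = n − rank(A − λI):
  rank(A − (1)·I) = 2, so dim ker(A − (1)·I) = n − 2 = 3

Summary:
  λ = 1: algebraic multiplicity = 5, geometric multiplicity = 3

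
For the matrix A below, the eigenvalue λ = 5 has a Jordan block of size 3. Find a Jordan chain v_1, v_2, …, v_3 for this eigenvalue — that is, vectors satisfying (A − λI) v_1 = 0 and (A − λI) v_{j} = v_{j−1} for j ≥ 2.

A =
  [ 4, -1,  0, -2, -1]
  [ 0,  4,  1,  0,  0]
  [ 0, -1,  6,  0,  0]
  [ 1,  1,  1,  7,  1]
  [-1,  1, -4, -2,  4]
A Jordan chain for λ = 5 of length 3:
v_1 = (-1, 0, 0, 0, 1)ᵀ
v_2 = (-1, -1, -1, 1, 1)ᵀ
v_3 = (0, 1, 0, 0, 0)ᵀ

Let N = A − (5)·I. We want v_3 with N^3 v_3 = 0 but N^2 v_3 ≠ 0; then v_{j-1} := N · v_j for j = 3, …, 2.

Pick v_3 = (0, 1, 0, 0, 0)ᵀ.
Then v_2 = N · v_3 = (-1, -1, -1, 1, 1)ᵀ.
Then v_1 = N · v_2 = (-1, 0, 0, 0, 1)ᵀ.

Sanity check: (A − (5)·I) v_1 = (0, 0, 0, 0, 0)ᵀ = 0. ✓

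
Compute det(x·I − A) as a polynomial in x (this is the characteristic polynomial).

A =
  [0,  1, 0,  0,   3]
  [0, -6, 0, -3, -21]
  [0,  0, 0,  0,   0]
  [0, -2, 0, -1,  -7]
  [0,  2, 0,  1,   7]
x^5

Expanding det(x·I − A) (e.g. by cofactor expansion or by noting that A is similar to its Jordan form J, which has the same characteristic polynomial as A) gives
  χ_A(x) = x^5
which factors as x^5. The eigenvalues (with algebraic multiplicities) are λ = 0 with multiplicity 5.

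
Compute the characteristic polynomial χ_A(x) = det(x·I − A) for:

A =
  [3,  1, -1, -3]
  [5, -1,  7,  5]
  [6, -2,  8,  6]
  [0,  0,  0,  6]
x^4 - 16*x^3 + 88*x^2 - 192*x + 144

Expanding det(x·I − A) (e.g. by cofactor expansion or by noting that A is similar to its Jordan form J, which has the same characteristic polynomial as A) gives
  χ_A(x) = x^4 - 16*x^3 + 88*x^2 - 192*x + 144
which factors as (x - 6)^2*(x - 2)^2. The eigenvalues (with algebraic multiplicities) are λ = 2 with multiplicity 2, λ = 6 with multiplicity 2.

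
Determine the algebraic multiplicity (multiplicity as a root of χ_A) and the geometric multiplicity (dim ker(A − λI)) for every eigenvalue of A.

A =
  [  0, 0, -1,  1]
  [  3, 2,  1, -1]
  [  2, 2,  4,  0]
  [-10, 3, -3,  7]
λ = 3: alg = 3, geom = 1; λ = 4: alg = 1, geom = 1

Step 1 — factor the characteristic polynomial to read off the algebraic multiplicities:
  χ_A(x) = (x - 4)*(x - 3)^3

Step 2 — compute geometric multiplicities via the rank-nullity identity g(λ) = n − rank(A − λI):
  rank(A − (3)·I) = 3, so dim ker(A − (3)·I) = n − 3 = 1
  rank(A − (4)·I) = 3, so dim ker(A − (4)·I) = n − 3 = 1

Summary:
  λ = 3: algebraic multiplicity = 3, geometric multiplicity = 1
  λ = 4: algebraic multiplicity = 1, geometric multiplicity = 1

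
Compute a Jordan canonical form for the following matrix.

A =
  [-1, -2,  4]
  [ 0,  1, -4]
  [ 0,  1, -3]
J_2(-1) ⊕ J_1(-1)

The characteristic polynomial is
  det(x·I − A) = x^3 + 3*x^2 + 3*x + 1 = (x + 1)^3

Eigenvalues and multiplicities (the geometric multiplicity of λ is n − rank(A − λI), which equals the number of Jordan blocks for λ):
  λ = -1: algebraic multiplicity = 3, geometric multiplicity = 2

Determining the block sizes for each eigenvalue:
  λ = -1: 2 blocks summing to 3 forces exactly one block of size 2 and the rest size 1 → block sizes [2, 1]

Assembling the blocks gives a Jordan form
J =
  [-1,  1,  0]
  [ 0, -1,  0]
  [ 0,  0, -1]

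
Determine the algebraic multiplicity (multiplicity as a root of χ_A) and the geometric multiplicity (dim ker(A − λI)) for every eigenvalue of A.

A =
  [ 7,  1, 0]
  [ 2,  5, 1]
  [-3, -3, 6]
λ = 6: alg = 3, geom = 1

Step 1 — factor the characteristic polynomial to read off the algebraic multiplicities:
  χ_A(x) = (x - 6)^3

Step 2 — compute geometric multiplicities via the rank-nullity identity g(λ) = n − rank(A − λI):
  rank(A − (6)·I) = 2, so dim ker(A − (6)·I) = n − 2 = 1

Summary:
  λ = 6: algebraic multiplicity = 3, geometric multiplicity = 1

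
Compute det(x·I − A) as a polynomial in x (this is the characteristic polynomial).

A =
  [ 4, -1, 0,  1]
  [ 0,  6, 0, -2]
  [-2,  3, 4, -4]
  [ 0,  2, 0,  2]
x^4 - 16*x^3 + 96*x^2 - 256*x + 256

Expanding det(x·I − A) (e.g. by cofactor expansion or by noting that A is similar to its Jordan form J, which has the same characteristic polynomial as A) gives
  χ_A(x) = x^4 - 16*x^3 + 96*x^2 - 256*x + 256
which factors as (x - 4)^4. The eigenvalues (with algebraic multiplicities) are λ = 4 with multiplicity 4.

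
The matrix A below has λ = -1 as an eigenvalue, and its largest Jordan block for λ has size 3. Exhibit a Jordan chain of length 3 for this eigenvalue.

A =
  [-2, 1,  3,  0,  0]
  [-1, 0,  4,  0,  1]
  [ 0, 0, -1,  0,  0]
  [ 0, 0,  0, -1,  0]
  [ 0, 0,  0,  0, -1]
A Jordan chain for λ = -1 of length 3:
v_1 = (1, 1, 0, 0, 0)ᵀ
v_2 = (3, 4, 0, 0, 0)ᵀ
v_3 = (0, 0, 1, 0, 0)ᵀ

Let N = A − (-1)·I. We want v_3 with N^3 v_3 = 0 but N^2 v_3 ≠ 0; then v_{j-1} := N · v_j for j = 3, …, 2.

Pick v_3 = (0, 0, 1, 0, 0)ᵀ.
Then v_2 = N · v_3 = (3, 4, 0, 0, 0)ᵀ.
Then v_1 = N · v_2 = (1, 1, 0, 0, 0)ᵀ.

Sanity check: (A − (-1)·I) v_1 = (0, 0, 0, 0, 0)ᵀ = 0. ✓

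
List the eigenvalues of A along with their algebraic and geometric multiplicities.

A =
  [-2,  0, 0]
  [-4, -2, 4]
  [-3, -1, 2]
λ = -2: alg = 1, geom = 1; λ = 0: alg = 2, geom = 1

Step 1 — factor the characteristic polynomial to read off the algebraic multiplicities:
  χ_A(x) = x^2*(x + 2)

Step 2 — compute geometric multiplicities via the rank-nullity identity g(λ) = n − rank(A − λI):
  rank(A − (-2)·I) = 2, so dim ker(A − (-2)·I) = n − 2 = 1
  rank(A − (0)·I) = 2, so dim ker(A − (0)·I) = n − 2 = 1

Summary:
  λ = -2: algebraic multiplicity = 1, geometric multiplicity = 1
  λ = 0: algebraic multiplicity = 2, geometric multiplicity = 1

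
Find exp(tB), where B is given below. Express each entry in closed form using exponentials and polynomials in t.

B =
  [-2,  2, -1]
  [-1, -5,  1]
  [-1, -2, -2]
e^{tB} =
  [t*exp(-3*t) + exp(-3*t), 2*t*exp(-3*t), -t*exp(-3*t)]
  [-t*exp(-3*t), -2*t*exp(-3*t) + exp(-3*t), t*exp(-3*t)]
  [-t*exp(-3*t), -2*t*exp(-3*t), t*exp(-3*t) + exp(-3*t)]

Strategy: write B = P · J · P⁻¹ where J is a Jordan canonical form, so e^{tB} = P · e^{tJ} · P⁻¹, and e^{tJ} can be computed block-by-block.

B has Jordan form
J =
  [-3,  1,  0]
  [ 0, -3,  0]
  [ 0,  0, -3]
(up to reordering of blocks).

Per-block formulas:
  For a 2×2 Jordan block J_2(-3): exp(t · J_2(-3)) = e^(-3t)·(I + t·N), where N is the 2×2 nilpotent shift.
  For a 1×1 block at λ = -3: exp(t · [-3]) = [e^(-3t)].

After assembling e^{tJ} and conjugating by P, we get:

e^{tB} =
  [t*exp(-3*t) + exp(-3*t), 2*t*exp(-3*t), -t*exp(-3*t)]
  [-t*exp(-3*t), -2*t*exp(-3*t) + exp(-3*t), t*exp(-3*t)]
  [-t*exp(-3*t), -2*t*exp(-3*t), t*exp(-3*t) + exp(-3*t)]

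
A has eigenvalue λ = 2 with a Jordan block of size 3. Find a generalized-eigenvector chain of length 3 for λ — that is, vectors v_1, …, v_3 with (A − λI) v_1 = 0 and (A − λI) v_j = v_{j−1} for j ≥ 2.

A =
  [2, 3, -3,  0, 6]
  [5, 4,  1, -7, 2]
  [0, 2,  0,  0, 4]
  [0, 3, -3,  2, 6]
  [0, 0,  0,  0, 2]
A Jordan chain for λ = 2 of length 3:
v_1 = (15, 10, 10, 15, 0)ᵀ
v_2 = (0, 5, 0, 0, 0)ᵀ
v_3 = (1, 0, 0, 0, 0)ᵀ

Let N = A − (2)·I. We want v_3 with N^3 v_3 = 0 but N^2 v_3 ≠ 0; then v_{j-1} := N · v_j for j = 3, …, 2.

Pick v_3 = (1, 0, 0, 0, 0)ᵀ.
Then v_2 = N · v_3 = (0, 5, 0, 0, 0)ᵀ.
Then v_1 = N · v_2 = (15, 10, 10, 15, 0)ᵀ.

Sanity check: (A − (2)·I) v_1 = (0, 0, 0, 0, 0)ᵀ = 0. ✓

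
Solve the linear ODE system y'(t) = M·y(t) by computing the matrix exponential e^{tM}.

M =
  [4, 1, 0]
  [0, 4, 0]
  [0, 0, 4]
e^{tM} =
  [exp(4*t), t*exp(4*t), 0]
  [0, exp(4*t), 0]
  [0, 0, exp(4*t)]

Strategy: write M = P · J · P⁻¹ where J is a Jordan canonical form, so e^{tM} = P · e^{tJ} · P⁻¹, and e^{tJ} can be computed block-by-block.

M has Jordan form
J =
  [4, 1, 0]
  [0, 4, 0]
  [0, 0, 4]
(up to reordering of blocks).

Per-block formulas:
  For a 1×1 block at λ = 4: exp(t · [4]) = [e^(4t)].
  For a 2×2 Jordan block J_2(4): exp(t · J_2(4)) = e^(4t)·(I + t·N), where N is the 2×2 nilpotent shift.

After assembling e^{tJ} and conjugating by P, we get:

e^{tM} =
  [exp(4*t), t*exp(4*t), 0]
  [0, exp(4*t), 0]
  [0, 0, exp(4*t)]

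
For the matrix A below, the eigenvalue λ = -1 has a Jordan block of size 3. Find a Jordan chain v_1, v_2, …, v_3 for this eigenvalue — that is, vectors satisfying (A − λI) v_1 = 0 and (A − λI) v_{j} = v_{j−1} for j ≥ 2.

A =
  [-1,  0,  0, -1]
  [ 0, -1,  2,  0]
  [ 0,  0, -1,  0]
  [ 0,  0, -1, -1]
A Jordan chain for λ = -1 of length 3:
v_1 = (1, 0, 0, 0)ᵀ
v_2 = (0, 2, 0, -1)ᵀ
v_3 = (0, 0, 1, 0)ᵀ

Let N = A − (-1)·I. We want v_3 with N^3 v_3 = 0 but N^2 v_3 ≠ 0; then v_{j-1} := N · v_j for j = 3, …, 2.

Pick v_3 = (0, 0, 1, 0)ᵀ.
Then v_2 = N · v_3 = (0, 2, 0, -1)ᵀ.
Then v_1 = N · v_2 = (1, 0, 0, 0)ᵀ.

Sanity check: (A − (-1)·I) v_1 = (0, 0, 0, 0)ᵀ = 0. ✓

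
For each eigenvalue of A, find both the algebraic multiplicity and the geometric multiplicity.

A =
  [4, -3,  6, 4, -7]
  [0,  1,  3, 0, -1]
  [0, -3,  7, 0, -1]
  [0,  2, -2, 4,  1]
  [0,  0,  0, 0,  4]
λ = 4: alg = 5, geom = 2

Step 1 — factor the characteristic polynomial to read off the algebraic multiplicities:
  χ_A(x) = (x - 4)^5

Step 2 — compute geometric multiplicities via the rank-nullity identity g(λ) = n − rank(A − λI):
  rank(A − (4)·I) = 3, so dim ker(A − (4)·I) = n − 3 = 2

Summary:
  λ = 4: algebraic multiplicity = 5, geometric multiplicity = 2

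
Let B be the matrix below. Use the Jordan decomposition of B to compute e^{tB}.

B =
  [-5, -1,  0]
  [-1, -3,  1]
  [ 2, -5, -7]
e^{tB} =
  [t^2*exp(-5*t)/2 + exp(-5*t), -t^2*exp(-5*t) - t*exp(-5*t), -t^2*exp(-5*t)/2]
  [-t*exp(-5*t), 2*t*exp(-5*t) + exp(-5*t), t*exp(-5*t)]
  [t^2*exp(-5*t)/2 + 2*t*exp(-5*t), -t^2*exp(-5*t) - 5*t*exp(-5*t), -t^2*exp(-5*t)/2 - 2*t*exp(-5*t) + exp(-5*t)]

Strategy: write B = P · J · P⁻¹ where J is a Jordan canonical form, so e^{tB} = P · e^{tJ} · P⁻¹, and e^{tJ} can be computed block-by-block.

B has Jordan form
J =
  [-5,  1,  0]
  [ 0, -5,  1]
  [ 0,  0, -5]
(up to reordering of blocks).

Per-block formulas:
  For a 3×3 Jordan block J_3(-5): exp(t · J_3(-5)) = e^(-5t)·(I + t·N + (t^2/2)·N^2), where N is the 3×3 nilpotent shift.

After assembling e^{tJ} and conjugating by P, we get:

e^{tB} =
  [t^2*exp(-5*t)/2 + exp(-5*t), -t^2*exp(-5*t) - t*exp(-5*t), -t^2*exp(-5*t)/2]
  [-t*exp(-5*t), 2*t*exp(-5*t) + exp(-5*t), t*exp(-5*t)]
  [t^2*exp(-5*t)/2 + 2*t*exp(-5*t), -t^2*exp(-5*t) - 5*t*exp(-5*t), -t^2*exp(-5*t)/2 - 2*t*exp(-5*t) + exp(-5*t)]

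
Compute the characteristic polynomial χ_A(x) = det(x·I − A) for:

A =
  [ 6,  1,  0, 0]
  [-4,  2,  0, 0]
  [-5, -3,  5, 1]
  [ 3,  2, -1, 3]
x^4 - 16*x^3 + 96*x^2 - 256*x + 256

Expanding det(x·I − A) (e.g. by cofactor expansion or by noting that A is similar to its Jordan form J, which has the same characteristic polynomial as A) gives
  χ_A(x) = x^4 - 16*x^3 + 96*x^2 - 256*x + 256
which factors as (x - 4)^4. The eigenvalues (with algebraic multiplicities) are λ = 4 with multiplicity 4.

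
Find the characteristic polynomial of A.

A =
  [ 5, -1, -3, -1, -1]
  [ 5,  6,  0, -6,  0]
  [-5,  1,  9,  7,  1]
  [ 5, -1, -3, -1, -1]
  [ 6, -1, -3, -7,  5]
x^5 - 24*x^4 + 216*x^3 - 864*x^2 + 1296*x

Expanding det(x·I − A) (e.g. by cofactor expansion or by noting that A is similar to its Jordan form J, which has the same characteristic polynomial as A) gives
  χ_A(x) = x^5 - 24*x^4 + 216*x^3 - 864*x^2 + 1296*x
which factors as x*(x - 6)^4. The eigenvalues (with algebraic multiplicities) are λ = 0 with multiplicity 1, λ = 6 with multiplicity 4.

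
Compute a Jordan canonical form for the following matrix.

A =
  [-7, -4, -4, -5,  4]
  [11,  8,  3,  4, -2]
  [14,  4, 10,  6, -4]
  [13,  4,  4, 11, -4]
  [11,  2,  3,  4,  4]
J_1(2) ⊕ J_3(6) ⊕ J_1(6)

The characteristic polynomial is
  det(x·I − A) = x^5 - 26*x^4 + 264*x^3 - 1296*x^2 + 3024*x - 2592 = (x - 6)^4*(x - 2)

Eigenvalues and multiplicities (the geometric multiplicity of λ is n − rank(A − λI), which equals the number of Jordan blocks for λ):
  λ = 2: algebraic multiplicity = 1, geometric multiplicity = 1
  λ = 6: algebraic multiplicity = 4, geometric multiplicity = 2

Determining the block sizes for each eigenvalue:
  λ = 2: one block (gm = 1), so the single block has size am = 1 → block sizes [1]
  λ = 6: with am = 4 and gm = 2, the partition is not yet determined (e.g. several partitions of 4 into 2 parts exist). Let N = A − (6)·I. Computing rank(N^1) = 3, rank(N^2) = 2, rank(N^3) = 1; the number of blocks of size ≥ j is rank(N^{j−1}) − rank(N^j), giving [2, 1, 1]. So we have 1 block(s) of size 3, 1 block(s) of size 1 → block sizes [3, 1]

Assembling the blocks gives a Jordan form
J =
  [2, 0, 0, 0, 0]
  [0, 6, 1, 0, 0]
  [0, 0, 6, 1, 0]
  [0, 0, 0, 6, 0]
  [0, 0, 0, 0, 6]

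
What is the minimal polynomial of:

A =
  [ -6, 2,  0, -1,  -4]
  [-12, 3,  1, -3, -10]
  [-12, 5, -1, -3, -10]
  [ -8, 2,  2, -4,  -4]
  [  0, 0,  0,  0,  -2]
x^2 + 4*x + 4

The characteristic polynomial is χ_A(x) = (x + 2)^5, so the eigenvalues are known. The minimal polynomial is
  m_A(x) = Π_λ (x − λ)^{k_λ}
where k_λ is the size of the *largest* Jordan block for λ (equivalently, the smallest k with (A − λI)^k v = 0 for every generalised eigenvector v of λ).

  λ = -2: largest Jordan block has size 2, contributing (x + 2)^2

So m_A(x) = (x + 2)^2 = x^2 + 4*x + 4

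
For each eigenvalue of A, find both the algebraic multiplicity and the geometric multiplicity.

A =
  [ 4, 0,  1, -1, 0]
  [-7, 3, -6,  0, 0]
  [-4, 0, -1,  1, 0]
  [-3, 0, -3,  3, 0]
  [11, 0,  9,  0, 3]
λ = 0: alg = 1, geom = 1; λ = 3: alg = 4, geom = 2

Step 1 — factor the characteristic polynomial to read off the algebraic multiplicities:
  χ_A(x) = x*(x - 3)^4

Step 2 — compute geometric multiplicities via the rank-nullity identity g(λ) = n − rank(A − λI):
  rank(A − (0)·I) = 4, so dim ker(A − (0)·I) = n − 4 = 1
  rank(A − (3)·I) = 3, so dim ker(A − (3)·I) = n − 3 = 2

Summary:
  λ = 0: algebraic multiplicity = 1, geometric multiplicity = 1
  λ = 3: algebraic multiplicity = 4, geometric multiplicity = 2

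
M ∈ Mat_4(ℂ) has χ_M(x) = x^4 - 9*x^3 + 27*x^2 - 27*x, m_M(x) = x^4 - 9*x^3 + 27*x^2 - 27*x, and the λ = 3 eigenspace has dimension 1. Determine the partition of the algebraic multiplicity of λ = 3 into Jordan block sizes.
Block sizes for λ = 3: [3]

Step 1 — from the characteristic polynomial, algebraic multiplicity of λ = 3 is 3. From dim ker(M − (3)·I) = 1, there are exactly 1 Jordan blocks for λ = 3.
Step 2 — from the minimal polynomial, the factor (x − 3)^3 tells us the largest block for λ = 3 has size 3.
Step 3 — with total size 3, 1 blocks, and largest block 3, the block sizes (in nonincreasing order) are [3].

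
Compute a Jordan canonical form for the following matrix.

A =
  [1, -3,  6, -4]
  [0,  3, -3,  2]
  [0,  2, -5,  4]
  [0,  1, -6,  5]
J_3(1) ⊕ J_1(1)

The characteristic polynomial is
  det(x·I − A) = x^4 - 4*x^3 + 6*x^2 - 4*x + 1 = (x - 1)^4

Eigenvalues and multiplicities (the geometric multiplicity of λ is n − rank(A − λI), which equals the number of Jordan blocks for λ):
  λ = 1: algebraic multiplicity = 4, geometric multiplicity = 2

Determining the block sizes for each eigenvalue:
  λ = 1: with am = 4 and gm = 2, the partition is not yet determined (e.g. several partitions of 4 into 2 parts exist). Let N = A − (1)·I. Computing rank(N^1) = 2, rank(N^2) = 1, rank(N^3) = 0; the number of blocks of size ≥ j is rank(N^{j−1}) − rank(N^j), giving [2, 1, 1]. So we have 1 block(s) of size 3, 1 block(s) of size 1 → block sizes [3, 1]

Assembling the blocks gives a Jordan form
J =
  [1, 1, 0, 0]
  [0, 1, 1, 0]
  [0, 0, 1, 0]
  [0, 0, 0, 1]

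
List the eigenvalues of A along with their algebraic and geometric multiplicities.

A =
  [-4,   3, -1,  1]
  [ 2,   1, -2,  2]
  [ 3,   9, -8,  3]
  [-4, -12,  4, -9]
λ = -5: alg = 4, geom = 3

Step 1 — factor the characteristic polynomial to read off the algebraic multiplicities:
  χ_A(x) = (x + 5)^4

Step 2 — compute geometric multiplicities via the rank-nullity identity g(λ) = n − rank(A − λI):
  rank(A − (-5)·I) = 1, so dim ker(A − (-5)·I) = n − 1 = 3

Summary:
  λ = -5: algebraic multiplicity = 4, geometric multiplicity = 3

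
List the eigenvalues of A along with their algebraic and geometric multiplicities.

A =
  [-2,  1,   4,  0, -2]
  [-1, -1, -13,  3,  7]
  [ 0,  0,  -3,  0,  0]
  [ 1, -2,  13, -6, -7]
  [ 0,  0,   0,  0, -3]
λ = -3: alg = 5, geom = 3

Step 1 — factor the characteristic polynomial to read off the algebraic multiplicities:
  χ_A(x) = (x + 3)^5

Step 2 — compute geometric multiplicities via the rank-nullity identity g(λ) = n − rank(A − λI):
  rank(A − (-3)·I) = 2, so dim ker(A − (-3)·I) = n − 2 = 3

Summary:
  λ = -3: algebraic multiplicity = 5, geometric multiplicity = 3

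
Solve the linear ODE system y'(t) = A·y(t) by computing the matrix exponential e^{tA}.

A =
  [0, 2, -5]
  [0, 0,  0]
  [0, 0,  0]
e^{tA} =
  [1, 2*t, -5*t]
  [0, 1, 0]
  [0, 0, 1]

Strategy: write A = P · J · P⁻¹ where J is a Jordan canonical form, so e^{tA} = P · e^{tJ} · P⁻¹, and e^{tJ} can be computed block-by-block.

A has Jordan form
J =
  [0, 1, 0]
  [0, 0, 0]
  [0, 0, 0]
(up to reordering of blocks).

Per-block formulas:
  For a 2×2 Jordan block J_2(0): exp(t · J_2(0)) = e^(0t)·(I + t·N), where N is the 2×2 nilpotent shift.
  For a 1×1 block at λ = 0: exp(t · [0]) = [e^(0t)].

After assembling e^{tJ} and conjugating by P, we get:

e^{tA} =
  [1, 2*t, -5*t]
  [0, 1, 0]
  [0, 0, 1]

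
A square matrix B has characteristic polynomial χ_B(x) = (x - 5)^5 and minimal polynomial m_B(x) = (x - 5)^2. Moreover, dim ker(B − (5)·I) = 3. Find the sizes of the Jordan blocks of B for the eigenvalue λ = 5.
Block sizes for λ = 5: [2, 2, 1]

Step 1 — from the characteristic polynomial, algebraic multiplicity of λ = 5 is 5. From dim ker(B − (5)·I) = 3, there are exactly 3 Jordan blocks for λ = 5.
Step 2 — from the minimal polynomial, the factor (x − 5)^2 tells us the largest block for λ = 5 has size 2.
Step 3 — with total size 5, 3 blocks, and largest block 2, the block sizes (in nonincreasing order) are [2, 2, 1].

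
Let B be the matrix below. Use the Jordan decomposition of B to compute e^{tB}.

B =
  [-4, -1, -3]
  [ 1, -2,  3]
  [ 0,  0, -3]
e^{tB} =
  [-t*exp(-3*t) + exp(-3*t), -t*exp(-3*t), -3*t*exp(-3*t)]
  [t*exp(-3*t), t*exp(-3*t) + exp(-3*t), 3*t*exp(-3*t)]
  [0, 0, exp(-3*t)]

Strategy: write B = P · J · P⁻¹ where J is a Jordan canonical form, so e^{tB} = P · e^{tJ} · P⁻¹, and e^{tJ} can be computed block-by-block.

B has Jordan form
J =
  [-3,  1,  0]
  [ 0, -3,  0]
  [ 0,  0, -3]
(up to reordering of blocks).

Per-block formulas:
  For a 1×1 block at λ = -3: exp(t · [-3]) = [e^(-3t)].
  For a 2×2 Jordan block J_2(-3): exp(t · J_2(-3)) = e^(-3t)·(I + t·N), where N is the 2×2 nilpotent shift.

After assembling e^{tJ} and conjugating by P, we get:

e^{tB} =
  [-t*exp(-3*t) + exp(-3*t), -t*exp(-3*t), -3*t*exp(-3*t)]
  [t*exp(-3*t), t*exp(-3*t) + exp(-3*t), 3*t*exp(-3*t)]
  [0, 0, exp(-3*t)]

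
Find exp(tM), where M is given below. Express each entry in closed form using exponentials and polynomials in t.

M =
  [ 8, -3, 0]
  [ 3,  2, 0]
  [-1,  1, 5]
e^{tM} =
  [3*t*exp(5*t) + exp(5*t), -3*t*exp(5*t), 0]
  [3*t*exp(5*t), -3*t*exp(5*t) + exp(5*t), 0]
  [-t*exp(5*t), t*exp(5*t), exp(5*t)]

Strategy: write M = P · J · P⁻¹ where J is a Jordan canonical form, so e^{tM} = P · e^{tJ} · P⁻¹, and e^{tJ} can be computed block-by-block.

M has Jordan form
J =
  [5, 1, 0]
  [0, 5, 0]
  [0, 0, 5]
(up to reordering of blocks).

Per-block formulas:
  For a 1×1 block at λ = 5: exp(t · [5]) = [e^(5t)].
  For a 2×2 Jordan block J_2(5): exp(t · J_2(5)) = e^(5t)·(I + t·N), where N is the 2×2 nilpotent shift.

After assembling e^{tJ} and conjugating by P, we get:

e^{tM} =
  [3*t*exp(5*t) + exp(5*t), -3*t*exp(5*t), 0]
  [3*t*exp(5*t), -3*t*exp(5*t) + exp(5*t), 0]
  [-t*exp(5*t), t*exp(5*t), exp(5*t)]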